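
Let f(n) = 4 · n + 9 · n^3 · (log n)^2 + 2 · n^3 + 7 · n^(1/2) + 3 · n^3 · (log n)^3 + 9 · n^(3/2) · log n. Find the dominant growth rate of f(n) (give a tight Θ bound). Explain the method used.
f(n) ∈ Θ(n^3 · (log n)^3)

Compare the terms by growth order. For large n, n^a · (log n)^b dominates n^a' · (log n)^b' iff a > a', or (a = a' and b > b'). Ranking the 6 terms shows the dominant one is 3 · n^3 · (log n)^3. Hence f(n) ∈ Θ(n^3 · (log n)^3).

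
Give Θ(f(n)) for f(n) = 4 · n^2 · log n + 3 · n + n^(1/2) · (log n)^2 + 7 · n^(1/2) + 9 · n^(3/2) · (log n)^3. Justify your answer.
f(n) ∈ Θ(n^2 · log n)

Compare the terms by growth order. For large n, n^a · (log n)^b dominates n^a' · (log n)^b' iff a > a', or (a = a' and b > b'). Ranking the 5 terms shows the dominant one is 4 · n^2 · log n. Hence f(n) ∈ Θ(n^2 · log n).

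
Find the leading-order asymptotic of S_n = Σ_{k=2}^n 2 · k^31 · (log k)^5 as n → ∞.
S_n ~ n^32 · (log n)^5 / 16

By integral comparison, S_n = ∫_1^n 2 · x^31 · (log x)^5 dx + O(n^31 · (log n)^5). For the integral, the leading term of ∫_1^n x^31 (log x)^5 dx is n^32/32 · (log n)^5 (by repeated integration by parts; each step lowers the log-exponent and produces a relatively O(1/log n) correction). Hence S_n ~ n^32 · (log n)^5 / 16.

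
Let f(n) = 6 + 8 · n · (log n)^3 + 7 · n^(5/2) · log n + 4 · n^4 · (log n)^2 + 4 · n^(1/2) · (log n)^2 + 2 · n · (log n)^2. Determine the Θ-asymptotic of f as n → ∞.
f(n) ∈ Θ(n^4 · (log n)^2)

Compare the terms by growth order. For large n, n^a · (log n)^b dominates n^a' · (log n)^b' iff a > a', or (a = a' and b > b'). Ranking the 6 terms shows the dominant one is 4 · n^4 · (log n)^2. Hence f(n) ∈ Θ(n^4 · (log n)^2).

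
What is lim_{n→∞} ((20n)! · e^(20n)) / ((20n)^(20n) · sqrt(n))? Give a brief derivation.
lim = sqrt(2π·20)

Stirling: (20n)! ~ sqrt(2π·20n) · (20n/e)^(20n). Hence
  (20n)! · e^(20n) / (20n)^(20n) ~ sqrt(2π·20n).
Dividing by sqrt(n): sqrt(2π·20n) / sqrt(n) = sqrt(2π·20) · n^((1−1)/2), so the limit is sqrt(2π·20).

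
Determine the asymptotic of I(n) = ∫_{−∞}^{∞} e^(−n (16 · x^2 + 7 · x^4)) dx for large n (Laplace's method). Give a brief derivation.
I(n) ~ sqrt(π/(16n))

φ(x) = 16 · x^2 + 7 · x^4 has its unique global minimum at x* = 0 (since φ'(x) = 32x + 28x^3 = 0 only at x = 0 for real x with both coefficients positive, and φ → ∞ as |x| → ∞). At x* = 0, φ(0) = 0 and φ''(0) = 32. Laplace's method then gives
  I(n) ~ sqrt(2π / (n · φ''(0))) · e^(−n φ(0)) = sqrt(2π / (32n)) = sqrt(π/(16n)).
The 7 · x^4 term contributes only at subleading order (an O(1/n) relative correction).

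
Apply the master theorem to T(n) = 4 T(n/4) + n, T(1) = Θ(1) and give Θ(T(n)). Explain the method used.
T(n) = Θ(n log n)

log_4 4 = 1, and f(n) = n = Θ(n^(log_4 4)). This is Case 2 of the master theorem: T(n) = Θ(f(n) · log n) = Θ(n log n).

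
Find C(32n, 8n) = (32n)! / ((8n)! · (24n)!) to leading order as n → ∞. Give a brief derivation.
C(32n, 8n) ~ (256/27)^(8n) · sqrt(2/(3π·8n))

Write N = 8n. Apply Stirling to each factorial:
  (4N)! ~ sqrt(2π·4N) · (4N/e)^(4N),
  N! ~ sqrt(2π N) · (N/e)^N,
  (3N)! ~ sqrt(2π·3N) · (3N/e)^(3N).
The exponential factors combine to (4N)^(4N) / (N^N · (3N)^(3N)) = 4^(4N)/3^(3N) = (4^4/3^3)^N = (256/27)^N.
The square-root prefactors combine to sqrt(2π·4N) / (sqrt(2π N)·sqrt(2π·3N)) = sqrt(4 / (2π·3·N)) = sqrt(2/(3π·8n)).
Substituting N = 8n: C(32n, 8n) ~ (256/27)^(8n) · sqrt(2/(3π·8n)).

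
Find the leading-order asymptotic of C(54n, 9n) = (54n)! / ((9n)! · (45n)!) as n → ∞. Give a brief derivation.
C(54n, 9n) ~ (46656/3125)^(9n) · sqrt(3/(5π·9n))

Write N = 9n. Apply Stirling to each factorial:
  (6N)! ~ sqrt(2π·6N) · (6N/e)^(6N),
  N! ~ sqrt(2π N) · (N/e)^N,
  (5N)! ~ sqrt(2π·5N) · (5N/e)^(5N).
The exponential factors combine to (6N)^(6N) / (N^N · (5N)^(5N)) = 6^(6N)/5^(5N) = (6^6/5^5)^N = (46656/3125)^N.
The square-root prefactors combine to sqrt(2π·6N) / (sqrt(2π N)·sqrt(2π·5N)) = sqrt(6 / (2π·5·N)) = sqrt(3/(5π·9n)).
Substituting N = 9n: C(54n, 9n) ~ (46656/3125)^(9n) · sqrt(3/(5π·9n)).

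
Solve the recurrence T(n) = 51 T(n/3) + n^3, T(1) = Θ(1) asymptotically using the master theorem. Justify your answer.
T(n) = Θ(n^(log_3 51))

Master theorem: compare f(n) = n^3 to n^(log_3 51) where log_3 51 ≈ 3.579. Since 3 < log_3 51, we have f(n) = O(n^(log_3 51 − ε)) for some ε > 0 — Case 1. Hence T(n) = Θ(n^(log_3 51)).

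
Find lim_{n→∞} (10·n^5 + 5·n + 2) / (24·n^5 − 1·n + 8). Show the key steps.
lim = 10/24 = 5/12

For large n the leading n^5 terms dominate both numerator and denominator. Dividing top and bottom by n^5, every other term tends to 0, leaving 10/24 = 5/12.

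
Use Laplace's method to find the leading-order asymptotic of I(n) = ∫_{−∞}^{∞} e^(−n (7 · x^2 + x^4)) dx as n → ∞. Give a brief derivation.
I(n) ~ sqrt(π/(7n))

φ(x) = 7 · x^2 + x^4 has its unique global minimum at x* = 0 (since φ'(x) = 14x + 4x^3 = 0 only at x = 0 for real x with both coefficients positive, and φ → ∞ as |x| → ∞). At x* = 0, φ(0) = 0 and φ''(0) = 14. Laplace's method then gives
  I(n) ~ sqrt(2π / (n · φ''(0))) · e^(−n φ(0)) = sqrt(2π / (14n)) = sqrt(π/(7n)).
The x^4 term contributes only at subleading order (an O(1/n) relative correction).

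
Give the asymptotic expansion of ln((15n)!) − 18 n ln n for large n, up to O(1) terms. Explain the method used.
ln((15n)!) − 18 n ln n = −3 n ln n + 15(ln 15 − 1) n + (1/2) ln(2π·15n) + O(1/n)

Stirling: ln((15n)!) = 15n ln(15n) − 15n + (1/2) ln(2π·15n) + O(1/n).
Expand 15n ln(15n) = 15n (ln n + ln 15) = 15n ln n + 15n ln 15.
Subtract 18n ln n: leading term is (15 − 18) n ln n = −3 n ln n. The next term is 15n ln 15 − 15n = 15(ln 15 − 1) n. Then the (1/2) ln(2π·15n) correction.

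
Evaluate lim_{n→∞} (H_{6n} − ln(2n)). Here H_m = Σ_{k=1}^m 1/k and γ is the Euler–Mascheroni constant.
lim = ln 3 + γ

By Euler-Maclaurin, H_m = ln m + γ + O(1/m). So
  H_{6n} − ln(2n) = ln(6n) + γ − ln(2n) + O(1/n)
                       = ln(6/2) + γ + O(1/n).
Hence the limit is ln(6/2) + γ (= ln 3).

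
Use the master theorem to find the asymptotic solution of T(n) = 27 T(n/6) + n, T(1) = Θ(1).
T(n) = Θ(n^(log_6 27))

Master theorem: compare f(n) = n to n^(log_6 27) where log_6 27 ≈ 1.839. Since 1 < log_6 27, we have f(n) = O(n^(log_6 27 − ε)) for some ε > 0 — Case 1. Hence T(n) = Θ(n^(log_6 27)).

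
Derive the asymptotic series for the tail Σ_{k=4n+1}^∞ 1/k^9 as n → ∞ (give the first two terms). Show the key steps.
Σ_{k>4n} 1/k^9 = 1/(8 · (4n)^8) − 1/(2 · (4n)^9) + O(1/(4n)^10)

Compare to the integral: ∫_{4n}^∞ x^(−9) dx = [−x^(−8)/8]_{4n}^∞ = 1/((9−1)·(4n)^8). The Euler-Maclaurin correction adds −f(4n)/2 = −1/(2·(4n)^9). Euler-Maclaurin then gives
  Σ_{k>4n} 1/k^9 = ∫_{4n}^∞ dx/x^9 − 1/(2·(4n)^9) + O(1/(4n)^10).
(Equivalently this is ζ(9) − Σ_{k≤4n} 1/k^9.)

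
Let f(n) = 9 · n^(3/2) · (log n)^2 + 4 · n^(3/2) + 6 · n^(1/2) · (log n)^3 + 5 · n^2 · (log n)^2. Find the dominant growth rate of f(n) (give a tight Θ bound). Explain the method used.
f(n) ∈ Θ(n^2 · (log n)^2)

Compare the terms by growth order. For large n, n^a · (log n)^b dominates n^a' · (log n)^b' iff a > a', or (a = a' and b > b'). Ranking the 4 terms shows the dominant one is 5 · n^2 · (log n)^2. Hence f(n) ∈ Θ(n^2 · (log n)^2).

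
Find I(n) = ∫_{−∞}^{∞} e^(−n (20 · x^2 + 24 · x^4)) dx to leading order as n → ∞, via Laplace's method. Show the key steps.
I(n) ~ sqrt(π/(20n))

φ(x) = 20 · x^2 + 24 · x^4 has its unique global minimum at x* = 0 (since φ'(x) = 40x + 96x^3 = 0 only at x = 0 for real x with both coefficients positive, and φ → ∞ as |x| → ∞). At x* = 0, φ(0) = 0 and φ''(0) = 40. Laplace's method then gives
  I(n) ~ sqrt(2π / (n · φ''(0))) · e^(−n φ(0)) = sqrt(2π / (40n)) = sqrt(π/(20n)).
The 24 · x^4 term contributes only at subleading order (an O(1/n) relative correction).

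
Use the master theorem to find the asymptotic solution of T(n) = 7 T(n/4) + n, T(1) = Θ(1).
T(n) = Θ(n^(log_4 7))

Master theorem: compare f(n) = n to n^(log_4 7) where log_4 7 ≈ 1.404. Since 1 < log_4 7, we have f(n) = O(n^(log_4 7 − ε)) for some ε > 0 — Case 1. Hence T(n) = Θ(n^(log_4 7)).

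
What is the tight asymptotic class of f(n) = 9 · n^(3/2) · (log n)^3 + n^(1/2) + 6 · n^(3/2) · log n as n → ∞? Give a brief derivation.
f(n) ∈ Θ(n^(3/2) · (log n)^3)

Compare the terms by growth order. For large n, n^a · (log n)^b dominates n^a' · (log n)^b' iff a > a', or (a = a' and b > b'). Ranking the 3 terms shows the dominant one is 9 · n^(3/2) · (log n)^3. Hence f(n) ∈ Θ(n^(3/2) · (log n)^3).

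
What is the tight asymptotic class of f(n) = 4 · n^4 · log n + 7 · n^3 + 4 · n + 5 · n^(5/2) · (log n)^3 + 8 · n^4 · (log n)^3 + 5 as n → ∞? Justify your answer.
f(n) ∈ Θ(n^4 · (log n)^3)

Compare the terms by growth order. For large n, n^a · (log n)^b dominates n^a' · (log n)^b' iff a > a', or (a = a' and b > b'). Ranking the 6 terms shows the dominant one is 8 · n^4 · (log n)^3. Hence f(n) ∈ Θ(n^4 · (log n)^3).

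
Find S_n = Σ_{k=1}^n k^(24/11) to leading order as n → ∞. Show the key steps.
S_n ~ (11/35) · n^(35/11)

Integral comparison: Σ_{k=1}^n k^(24/11) = ∫_0^n x^(24/11) dx + O(n^(24/11)). The integral is n^(1 + 24/11) / (1 + 24/11) = n^((24+11)/11) / ((24+11)/11) = (11/35) · n^(35/11).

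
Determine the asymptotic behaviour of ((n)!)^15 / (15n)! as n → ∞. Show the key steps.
((n)!)^15/(15n)! ~ ((2π·n)^(14/2) / sqrt(15)) · 15^(−15·n)  →  0

Write N = n. Stirling: N! ~ sqrt(2π N)(N/e)^N and (15N)! ~ sqrt(2π·15N)·(15N/e)^(15N).
  (N!)^15/(15N)! ~ (2π N)^(15/2) (N/e)^(15N) / [sqrt(2π·15N) (15N/e)^(15N)]
     = (2π N)^(15/2) / sqrt(2π·15N) · (N/(15N))^(15N)
     = (2π N)^((15−1)/2) / sqrt(15) · 15^(−15N).
Since 15^15 > 1, the factor 15^(−15N) decays exponentially, so the ratio → 0. Substituting N = n gives the stated form.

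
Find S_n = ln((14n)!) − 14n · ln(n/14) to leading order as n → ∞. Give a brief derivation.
S_n ~ 14n · (ln 196 − 1) + O(ln n)

Stirling: ln((14n)!) = 14n ln(14n) − 14n + O(ln n).
  S_n = 14n ln(14n) − 14n − 14n ln(n/14) + O(ln n)
      = 14n ln(14n) − 14n ln n + 14n ln 14 − 14n + O(ln n)
      = 14n ln 14 + 14n ln 14 − 14n + O(ln n)
      = 14n (ln 196 − 1) + O(ln n).
Numerically ln(196) − 1 ≈ 4.2781.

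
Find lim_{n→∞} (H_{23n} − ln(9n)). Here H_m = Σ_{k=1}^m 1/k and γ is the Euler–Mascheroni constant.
lim = ln(23/9) + γ

By Euler-Maclaurin, H_m = ln m + γ + O(1/m). So
  H_{23n} − ln(9n) = ln(23n) + γ − ln(9n) + O(1/n)
                       = ln(23/9) + γ + O(1/n).
Hence the limit is ln(23/9) + γ.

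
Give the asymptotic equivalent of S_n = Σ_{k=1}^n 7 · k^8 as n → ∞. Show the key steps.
S_n ~ 7 · n^9 / 9

By integral comparison (Euler-Maclaurin), Σ_{k=1}^n 7 · k^8 = 7 · ∫_0^n x^8 dx + O(n^8) = 7 · n^9/9 + O(n^8). (Equivalently, Faulhaber's formula gives the same leading term.)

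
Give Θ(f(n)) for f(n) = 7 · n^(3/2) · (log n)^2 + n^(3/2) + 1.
f(n) ∈ Θ(n^(3/2) · (log n)^2)

Compare the terms by growth order. For large n, n^a · (log n)^b dominates n^a' · (log n)^b' iff a > a', or (a = a' and b > b'). Ranking the 3 terms shows the dominant one is 7 · n^(3/2) · (log n)^2. Hence f(n) ∈ Θ(n^(3/2) · (log n)^2).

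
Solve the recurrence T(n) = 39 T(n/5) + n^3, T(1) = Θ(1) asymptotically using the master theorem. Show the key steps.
T(n) = Θ(n^3)

log_5 39 ≈ 2.276. f(n) = n^3 dominates n^(log_5 39) since 3 > 2.276, and the regularity condition a·f(n/b) = 39·(n/5)^3 = (39/125)·n^3 ≤ c·f(n) holds with c = 39/125 ≈ 0.312 < 1. So this is Case 3: T(n) = Θ(f(n)) = Θ(n^3).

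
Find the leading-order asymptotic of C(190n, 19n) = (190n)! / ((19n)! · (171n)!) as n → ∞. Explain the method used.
C(190n, 19n) ~ (10000000000/387420489)^(19n) · sqrt(5/(9π·19n))

Write N = 19n. Apply Stirling to each factorial:
  (10N)! ~ sqrt(2π·10N) · (10N/e)^(10N),
  N! ~ sqrt(2π N) · (N/e)^N,
  (9N)! ~ sqrt(2π·9N) · (9N/e)^(9N).
The exponential factors combine to (10N)^(10N) / (N^N · (9N)^(9N)) = 10^(10N)/9^(9N) = (10^10/9^9)^N = (10000000000/387420489)^N.
The square-root prefactors combine to sqrt(2π·10N) / (sqrt(2π N)·sqrt(2π·9N)) = sqrt(10 / (2π·9·N)) = sqrt(5/(9π·19n)).
Substituting N = 19n: C(190n, 19n) ~ (10000000000/387420489)^(19n) · sqrt(5/(9π·19n)).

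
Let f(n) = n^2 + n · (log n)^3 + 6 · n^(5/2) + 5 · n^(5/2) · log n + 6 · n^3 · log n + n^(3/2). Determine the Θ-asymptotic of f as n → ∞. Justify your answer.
f(n) ∈ Θ(n^3 · log n)

Compare the terms by growth order. For large n, n^a · (log n)^b dominates n^a' · (log n)^b' iff a > a', or (a = a' and b > b'). Ranking the 6 terms shows the dominant one is 6 · n^3 · log n. Hence f(n) ∈ Θ(n^3 · log n).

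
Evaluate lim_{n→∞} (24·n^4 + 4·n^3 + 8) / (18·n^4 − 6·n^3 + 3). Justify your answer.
lim = 24/18 = 4/3

For large n the leading n^4 terms dominate both numerator and denominator. Dividing top and bottom by n^4, every other term tends to 0, leaving 24/18 = 4/3.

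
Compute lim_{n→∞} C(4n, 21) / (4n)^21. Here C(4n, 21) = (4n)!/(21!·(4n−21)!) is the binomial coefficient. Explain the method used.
lim = 1/21! = 1/51090942171709440000

With N = 4n → ∞: C(N, 21) / N^21 = [N(N−1)…(N−20)] / (21! · N^21) = (1/21!) · 1 · (1 − 1/(4n)) · … · (1 − 20/(4n)). Each factor → 1 as N → ∞, so the limit is 1/21! = 1/51090942171709440000.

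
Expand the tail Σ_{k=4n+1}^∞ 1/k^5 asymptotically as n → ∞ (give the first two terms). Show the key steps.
Σ_{k>4n} 1/k^5 = 1/(4 · (4n)^4) − 1/(2 · (4n)^5) + O(1/(4n)^6)

Compare to the integral: ∫_{4n}^∞ x^(−5) dx = [−x^(−4)/4]_{4n}^∞ = 1/((5−1)·(4n)^4). The Euler-Maclaurin correction adds −f(4n)/2 = −1/(2·(4n)^5). Euler-Maclaurin then gives
  Σ_{k>4n} 1/k^5 = ∫_{4n}^∞ dx/x^5 − 1/(2·(4n)^5) + O(1/(4n)^6).
(Equivalently this is ζ(5) − Σ_{k≤4n} 1/k^5.)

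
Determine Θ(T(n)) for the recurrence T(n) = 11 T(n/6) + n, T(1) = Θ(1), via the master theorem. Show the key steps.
T(n) = Θ(n^(log_6 11))

Master theorem: compare f(n) = n to n^(log_6 11) where log_6 11 ≈ 1.338. Since 1 < log_6 11, we have f(n) = O(n^(log_6 11 − ε)) for some ε > 0 — Case 1. Hence T(n) = Θ(n^(log_6 11)).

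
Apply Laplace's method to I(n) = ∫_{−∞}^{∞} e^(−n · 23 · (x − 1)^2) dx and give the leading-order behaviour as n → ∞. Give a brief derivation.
I(n) = sqrt(π/(23n))

Here φ(x) = 23 · (x − 1)^2 has its unique minimum at x* = 1 with φ(x*) = 0 and φ''(x*) = 46. Laplace's method gives
  I(n) ~ e^(−n φ(x*)) · sqrt(2π / (n · φ''(x*))) = sqrt(2π / (46n)) = sqrt(π/(23n)).
This is exact: substituting u = (x − 1)·sqrt(23n) gives I(n) = (1/sqrt(23n)) ∫_{−∞}^{∞} e^(−u^2) du = sqrt(π/(23n)).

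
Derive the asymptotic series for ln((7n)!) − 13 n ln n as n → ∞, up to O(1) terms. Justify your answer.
ln((7n)!) − 13 n ln n = −6 n ln n + 7(ln 7 − 1) n + (1/2) ln(2π·7n) + O(1/n)

Stirling: ln((7n)!) = 7n ln(7n) − 7n + (1/2) ln(2π·7n) + O(1/n).
Expand 7n ln(7n) = 7n (ln n + ln 7) = 7n ln n + 7n ln 7.
Subtract 13n ln n: leading term is (7 − 13) n ln n = −6 n ln n. The next term is 7n ln 7 − 7n = 7(ln 7 − 1) n. Then the (1/2) ln(2π·7n) correction.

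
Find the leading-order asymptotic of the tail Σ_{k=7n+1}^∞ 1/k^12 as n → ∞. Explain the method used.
Σ_{k>7n} 1/k^12 ~ 1/(11 · (7n)^11)

Compare to the integral: ∫_{7n}^∞ x^(−12) dx = [−x^(−11)/11]_{7n}^∞ = 1/((12−1)·(7n)^11). Euler-Maclaurin then gives
  Σ_{k>7n} 1/k^12 = ∫_{7n}^∞ dx/x^12 − 1/(2·(7n)^12) + O(1/(7n)^13).
(Equivalently this is ζ(12) − Σ_{k≤7n} 1/k^12.)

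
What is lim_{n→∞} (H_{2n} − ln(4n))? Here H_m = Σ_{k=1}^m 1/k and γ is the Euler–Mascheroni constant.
lim = −ln 2 + γ

By Euler-Maclaurin, H_m = ln m + γ + O(1/m). So
  H_{2n} − ln(4n) = ln(2n) + γ − ln(4n) + O(1/n)
                       = ln(2/4) + γ + O(1/n).
Hence the limit is ln(2/4) + γ (= −ln 2).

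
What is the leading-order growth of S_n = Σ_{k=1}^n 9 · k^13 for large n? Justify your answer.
S_n ~ 9 · n^14 / 14

By integral comparison (Euler-Maclaurin), Σ_{k=1}^n 9 · k^13 = 9 · ∫_0^n x^13 dx + O(n^13) = 9 · n^14/14 + O(n^13). (Equivalently, Faulhaber's formula gives the same leading term.)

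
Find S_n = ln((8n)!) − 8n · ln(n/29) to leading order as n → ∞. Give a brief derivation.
S_n ~ 8n · (ln 232 − 1) + O(ln n)

Stirling: ln((8n)!) = 8n ln(8n) − 8n + O(ln n).
  S_n = 8n ln(8n) − 8n − 8n ln(n/29) + O(ln n)
      = 8n ln(8n) − 8n ln n + 8n ln 29 − 8n + O(ln n)
      = 8n ln 8 + 8n ln 29 − 8n + O(ln n)
      = 8n (ln 232 − 1) + O(ln n).
Numerically ln(232) − 1 ≈ 4.4467.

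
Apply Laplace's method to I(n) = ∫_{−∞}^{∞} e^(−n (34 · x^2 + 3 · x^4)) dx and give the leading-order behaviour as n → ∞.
I(n) ~ sqrt(π/(34n))

φ(x) = 34 · x^2 + 3 · x^4 has its unique global minimum at x* = 0 (since φ'(x) = 68x + 12x^3 = 0 only at x = 0 for real x with both coefficients positive, and φ → ∞ as |x| → ∞). At x* = 0, φ(0) = 0 and φ''(0) = 68. Laplace's method then gives
  I(n) ~ sqrt(2π / (n · φ''(0))) · e^(−n φ(0)) = sqrt(2π / (68n)) = sqrt(π/(34n)).
The 3 · x^4 term contributes only at subleading order (an O(1/n) relative correction).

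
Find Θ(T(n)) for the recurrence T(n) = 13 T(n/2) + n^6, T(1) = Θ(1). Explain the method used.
T(n) = Θ(n^6)

log_2 13 ≈ 3.700. f(n) = n^6 dominates n^(log_2 13) since 6 > 3.700, and the regularity condition a·f(n/b) = 13·(n/2)^6 = (13/64)·n^6 ≤ c·f(n) holds with c = 13/64 ≈ 0.203 < 1. So this is Case 3: T(n) = Θ(f(n)) = Θ(n^6).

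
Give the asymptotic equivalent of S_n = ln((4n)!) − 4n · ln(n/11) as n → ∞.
S_n ~ 4n · (ln 44 − 1) + O(ln n)

Stirling: ln((4n)!) = 4n ln(4n) − 4n + O(ln n).
  S_n = 4n ln(4n) − 4n − 4n ln(n/11) + O(ln n)
      = 4n ln(4n) − 4n ln n + 4n ln 11 − 4n + O(ln n)
      = 4n ln 4 + 4n ln 11 − 4n + O(ln n)
      = 4n (ln 44 − 1) + O(ln n).
Numerically ln(44) − 1 ≈ 2.7842.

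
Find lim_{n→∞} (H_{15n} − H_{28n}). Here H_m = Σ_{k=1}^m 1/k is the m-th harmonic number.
lim = ln(15/28)

Euler-Maclaurin gives H_m = ln m + γ + 1/(2m) + O(1/m^2). The γ and O(1/m) terms cancel in the difference:
  H_{15n} − H_{28n} = ln(15n) − ln(28n) + O(1/n) = ln(15/28) + O(1/n).
Hence the limit is ln(15/28).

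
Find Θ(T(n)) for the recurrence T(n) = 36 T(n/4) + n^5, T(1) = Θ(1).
T(n) = Θ(n^5)

log_4 36 ≈ 2.585. f(n) = n^5 dominates n^(log_4 36) since 5 > 2.585, and the regularity condition a·f(n/b) = 36·(n/4)^5 = (36/1024)·n^5 ≤ c·f(n) holds with c = 36/1024 ≈ 0.0352 < 1. So this is Case 3: T(n) = Θ(f(n)) = Θ(n^5).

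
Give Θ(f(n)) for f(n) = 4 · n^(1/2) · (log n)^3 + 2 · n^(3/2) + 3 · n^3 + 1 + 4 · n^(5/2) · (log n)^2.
f(n) ∈ Θ(n^3)

Compare the terms by growth order. For large n, n^a · (log n)^b dominates n^a' · (log n)^b' iff a > a', or (a = a' and b > b'). Ranking the 5 terms shows the dominant one is 3 · n^3. Hence f(n) ∈ Θ(n^3).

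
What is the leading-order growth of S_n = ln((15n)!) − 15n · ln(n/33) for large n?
S_n ~ 15n · (ln 495 − 1) + O(ln n)

Stirling: ln((15n)!) = 15n ln(15n) − 15n + O(ln n).
  S_n = 15n ln(15n) − 15n − 15n ln(n/33) + O(ln n)
      = 15n ln(15n) − 15n ln n + 15n ln 33 − 15n + O(ln n)
      = 15n ln 15 + 15n ln 33 − 15n + O(ln n)
      = 15n (ln 495 − 1) + O(ln n).
Numerically ln(495) − 1 ≈ 5.2046.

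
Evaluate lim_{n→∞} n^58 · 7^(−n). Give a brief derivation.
lim = 0

Exponentials with base > 1 dominate every fixed polynomial: for any fixed c, n^c / 7^n → 0 as n → ∞ (e.g. by the ratio test, or by writing 7^n = e^(n ln 7) and noting e^(n ln 7) / n^c → ∞). Hence n^58 · 7^(−n) = n^58 / 7^n → 0.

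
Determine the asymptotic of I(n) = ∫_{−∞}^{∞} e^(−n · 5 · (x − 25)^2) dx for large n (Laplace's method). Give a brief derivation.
I(n) = sqrt(π/(5n))

Here φ(x) = 5 · (x − 25)^2 has its unique minimum at x* = 25 with φ(x*) = 0 and φ''(x*) = 10. Laplace's method gives
  I(n) ~ e^(−n φ(x*)) · sqrt(2π / (n · φ''(x*))) = sqrt(2π / (10n)) = sqrt(π/(5n)).
This is exact: substituting u = (x − 25)·sqrt(5n) gives I(n) = (1/sqrt(5n)) ∫_{−∞}^{∞} e^(−u^2) du = sqrt(π/(5n)).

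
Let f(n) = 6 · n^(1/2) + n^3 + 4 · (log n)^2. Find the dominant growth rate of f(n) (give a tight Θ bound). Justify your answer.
f(n) ∈ Θ(n^3)

Compare the terms by growth order. For large n, n^a · (log n)^b dominates n^a' · (log n)^b' iff a > a', or (a = a' and b > b'). Ranking the 3 terms shows the dominant one is n^3. Hence f(n) ∈ Θ(n^3).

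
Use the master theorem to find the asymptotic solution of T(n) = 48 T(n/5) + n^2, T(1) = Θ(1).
T(n) = Θ(n^(log_5 48))

Master theorem: compare f(n) = n^2 to n^(log_5 48) where log_5 48 ≈ 2.405. Since 2 < log_5 48, we have f(n) = O(n^(log_5 48 − ε)) for some ε > 0 — Case 1. Hence T(n) = Θ(n^(log_5 48)).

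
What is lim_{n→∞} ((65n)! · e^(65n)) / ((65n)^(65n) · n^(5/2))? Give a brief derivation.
lim = 0

Stirling: (65n)! ~ sqrt(2π·65n) · (65n/e)^(65n). Hence
  (65n)! · e^(65n) / (65n)^(65n) ~ sqrt(2π·65n).
Dividing by n^(5/2): sqrt(2π·65n) / n^(5/2) = sqrt(2π·65) · n^((1−5)/2), so the expression behaves like sqrt(2π·65) · n^((1−5)/2) → 0.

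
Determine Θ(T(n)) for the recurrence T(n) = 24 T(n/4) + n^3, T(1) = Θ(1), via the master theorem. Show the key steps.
T(n) = Θ(n^3)

log_4 24 ≈ 2.292. f(n) = n^3 dominates n^(log_4 24) since 3 > 2.292, and the regularity condition a·f(n/b) = 24·(n/4)^3 = (24/64)·n^3 ≤ c·f(n) holds with c = 24/64 ≈ 0.375 < 1. So this is Case 3: T(n) = Θ(f(n)) = Θ(n^3).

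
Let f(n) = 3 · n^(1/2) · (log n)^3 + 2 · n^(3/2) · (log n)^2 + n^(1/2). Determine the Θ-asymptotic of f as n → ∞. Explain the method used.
f(n) ∈ Θ(n^(3/2) · (log n)^2)

Compare the terms by growth order. For large n, n^a · (log n)^b dominates n^a' · (log n)^b' iff a > a', or (a = a' and b > b'). Ranking the 3 terms shows the dominant one is 2 · n^(3/2) · (log n)^2. Hence f(n) ∈ Θ(n^(3/2) · (log n)^2).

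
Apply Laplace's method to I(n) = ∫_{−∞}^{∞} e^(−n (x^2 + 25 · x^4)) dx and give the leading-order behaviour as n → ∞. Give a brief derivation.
I(n) ~ sqrt(π/n)

φ(x) = x^2 + 25 · x^4 has its unique global minimum at x* = 0 (since φ'(x) = 2x + 100x^3 = 0 only at x = 0 for real x with both coefficients positive, and φ → ∞ as |x| → ∞). At x* = 0, φ(0) = 0 and φ''(0) = 2. Laplace's method then gives
  I(n) ~ sqrt(2π / (n · φ''(0))) · e^(−n φ(0)) = sqrt(2π / (2n)) = sqrt(π/n).
The 25 · x^4 term contributes only at subleading order (an O(1/n) relative correction).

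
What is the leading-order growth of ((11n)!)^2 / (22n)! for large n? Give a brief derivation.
((11n)!)^2/(22n)! ~ ((2π·11n)^(1/2) / sqrt(2)) · 2^(−2·11n)  →  0

Write N = 11n. Stirling: N! ~ sqrt(2π N)(N/e)^N and (2N)! ~ sqrt(2π·2N)·(2N/e)^(2N).
  (N!)^2/(2N)! ~ (2π N)^(2/2) (N/e)^(2N) / [sqrt(2π·2N) (2N/e)^(2N)]
     = (2π N)^(2/2) / sqrt(2π·2N) · (N/(2N))^(2N)
     = (2π N)^((2−1)/2) / sqrt(2) · 2^(−2N).
Since 2^2 > 1, the factor 2^(−2N) decays exponentially, so the ratio → 0. Substituting N = 11n gives the stated form.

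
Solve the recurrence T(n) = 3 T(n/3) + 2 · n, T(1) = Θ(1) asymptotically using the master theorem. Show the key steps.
T(n) = Θ(n log n)

log_3 3 = 1, and f(n) = 2 · n = Θ(n^(log_3 3)). This is Case 2 of the master theorem: T(n) = Θ(f(n) · log n) = Θ(n log n).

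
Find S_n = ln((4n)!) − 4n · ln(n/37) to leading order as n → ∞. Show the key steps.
S_n ~ 4n · (ln 148 − 1) + O(ln n)

Stirling: ln((4n)!) = 4n ln(4n) − 4n + O(ln n).
  S_n = 4n ln(4n) − 4n − 4n ln(n/37) + O(ln n)
      = 4n ln(4n) − 4n ln n + 4n ln 37 − 4n + O(ln n)
      = 4n ln 4 + 4n ln 37 − 4n + O(ln n)
      = 4n (ln 148 − 1) + O(ln n).
Numerically ln(148) − 1 ≈ 3.9972.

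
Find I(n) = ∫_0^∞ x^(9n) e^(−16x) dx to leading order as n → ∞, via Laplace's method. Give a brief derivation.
I(n) ~ (sqrt(2π·9n) / 16) · (9n/(16e))^(9n)

Write the integrand as exp(9n ln x − 16x) and set f(x) = 9n ln x − 16x. Then f'(x) = 9n/x − 16 = 0 at x* = 9n/16, and f''(x*) = −9n/x*^2 = −16^2/(9n). Laplace's method (interior maximum) gives
  I(n) ~ e^(f(x*)) · sqrt(2π / |f''(x*)|)
        = exp(9n ln(9n/16) − 9n) · sqrt(2π · 9n / 16^2)
        = (9n/16)^(9n) e^(−9n) · sqrt(2π·9n) / 16
        = (sqrt(2π·9n) / 16) · (9n/(16e))^(9n).
This matches Γ(9n+1)/16^(9n+1) with Stirling applied to Γ.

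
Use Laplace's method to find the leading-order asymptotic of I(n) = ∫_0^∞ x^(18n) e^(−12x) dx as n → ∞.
I(n) ~ (sqrt(2π·18n) / 12) · (18n/(12e))^(18n)

Write the integrand as exp(18n ln x − 12x) and set f(x) = 18n ln x − 12x. Then f'(x) = 18n/x − 12 = 0 at x* = 18n/12, and f''(x*) = −18n/x*^2 = −12^2/(18n). Laplace's method (interior maximum) gives
  I(n) ~ e^(f(x*)) · sqrt(2π / |f''(x*)|)
        = exp(18n ln(18n/12) − 18n) · sqrt(2π · 18n / 12^2)
        = (18n/12)^(18n) e^(−18n) · sqrt(2π·18n) / 12
        = (sqrt(2π·18n) / 12) · (18n/(12e))^(18n).
This matches Γ(18n+1)/12^(18n+1) with Stirling applied to Γ.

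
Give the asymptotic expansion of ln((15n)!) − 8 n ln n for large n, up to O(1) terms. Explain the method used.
ln((15n)!) − 8 n ln n = 7 n ln n + 15(ln 15 − 1) n + (1/2) ln(2π·15n) + O(1/n)

Stirling: ln((15n)!) = 15n ln(15n) − 15n + (1/2) ln(2π·15n) + O(1/n).
Expand 15n ln(15n) = 15n (ln n + ln 15) = 15n ln n + 15n ln 15.
Subtract 8n ln n: leading term is (15 − 8) n ln n = 7 n ln n. The next term is 15n ln 15 − 15n = 15(ln 15 − 1) n. Then the (1/2) ln(2π·15n) correction.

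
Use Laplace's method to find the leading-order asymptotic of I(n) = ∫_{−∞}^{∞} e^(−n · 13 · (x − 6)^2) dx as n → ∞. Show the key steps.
I(n) = sqrt(π/(13n))

Here φ(x) = 13 · (x − 6)^2 has its unique minimum at x* = 6 with φ(x*) = 0 and φ''(x*) = 26. Laplace's method gives
  I(n) ~ e^(−n φ(x*)) · sqrt(2π / (n · φ''(x*))) = sqrt(2π / (26n)) = sqrt(π/(13n)).
This is exact: substituting u = (x − 6)·sqrt(13n) gives I(n) = (1/sqrt(13n)) ∫_{−∞}^{∞} e^(−u^2) du = sqrt(π/(13n)).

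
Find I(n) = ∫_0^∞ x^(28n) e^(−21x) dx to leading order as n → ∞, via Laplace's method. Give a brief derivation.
I(n) ~ (sqrt(2π·28n) / 21) · (28n/(21e))^(28n)

Write the integrand as exp(28n ln x − 21x) and set f(x) = 28n ln x − 21x. Then f'(x) = 28n/x − 21 = 0 at x* = 28n/21, and f''(x*) = −28n/x*^2 = −21^2/(28n). Laplace's method (interior maximum) gives
  I(n) ~ e^(f(x*)) · sqrt(2π / |f''(x*)|)
        = exp(28n ln(28n/21) − 28n) · sqrt(2π · 28n / 21^2)
        = (28n/21)^(28n) e^(−28n) · sqrt(2π·28n) / 21
        = (sqrt(2π·28n) / 21) · (28n/(21e))^(28n).
This matches Γ(28n+1)/21^(28n+1) with Stirling applied to Γ.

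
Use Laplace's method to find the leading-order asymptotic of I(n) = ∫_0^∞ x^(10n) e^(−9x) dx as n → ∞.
I(n) ~ (sqrt(2π·10n) / 9) · (10n/(9e))^(10n)

Write the integrand as exp(10n ln x − 9x) and set f(x) = 10n ln x − 9x. Then f'(x) = 10n/x − 9 = 0 at x* = 10n/9, and f''(x*) = −10n/x*^2 = −9^2/(10n). Laplace's method (interior maximum) gives
  I(n) ~ e^(f(x*)) · sqrt(2π / |f''(x*)|)
        = exp(10n ln(10n/9) − 10n) · sqrt(2π · 10n / 9^2)
        = (10n/9)^(10n) e^(−10n) · sqrt(2π·10n) / 9
        = (sqrt(2π·10n) / 9) · (10n/(9e))^(10n).
This matches Γ(10n+1)/9^(10n+1) with Stirling applied to Γ.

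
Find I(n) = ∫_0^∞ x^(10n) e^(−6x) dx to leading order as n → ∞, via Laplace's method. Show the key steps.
I(n) ~ (sqrt(2π·10n) / 6) · (10n/(6e))^(10n)

Write the integrand as exp(10n ln x − 6x) and set f(x) = 10n ln x − 6x. Then f'(x) = 10n/x − 6 = 0 at x* = 10n/6, and f''(x*) = −10n/x*^2 = −6^2/(10n). Laplace's method (interior maximum) gives
  I(n) ~ e^(f(x*)) · sqrt(2π / |f''(x*)|)
        = exp(10n ln(10n/6) − 10n) · sqrt(2π · 10n / 6^2)
        = (10n/6)^(10n) e^(−10n) · sqrt(2π·10n) / 6
        = (sqrt(2π·10n) / 6) · (10n/(6e))^(10n).
This matches Γ(10n+1)/6^(10n+1) with Stirling applied to Γ.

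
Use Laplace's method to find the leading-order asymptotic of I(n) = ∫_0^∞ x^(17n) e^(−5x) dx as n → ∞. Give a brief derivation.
I(n) ~ (sqrt(2π·17n) / 5) · (17n/(5e))^(17n)

Write the integrand as exp(17n ln x − 5x) and set f(x) = 17n ln x − 5x. Then f'(x) = 17n/x − 5 = 0 at x* = 17n/5, and f''(x*) = −17n/x*^2 = −5^2/(17n). Laplace's method (interior maximum) gives
  I(n) ~ e^(f(x*)) · sqrt(2π / |f''(x*)|)
        = exp(17n ln(17n/5) − 17n) · sqrt(2π · 17n / 5^2)
        = (17n/5)^(17n) e^(−17n) · sqrt(2π·17n) / 5
        = (sqrt(2π·17n) / 5) · (17n/(5e))^(17n).
This matches Γ(17n+1)/5^(17n+1) with Stirling applied to Γ.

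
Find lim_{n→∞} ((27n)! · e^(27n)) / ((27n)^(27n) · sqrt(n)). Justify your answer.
lim = sqrt(2π·27)

Stirling: (27n)! ~ sqrt(2π·27n) · (27n/e)^(27n). Hence
  (27n)! · e^(27n) / (27n)^(27n) ~ sqrt(2π·27n).
Dividing by sqrt(n): sqrt(2π·27n) / sqrt(n) = sqrt(2π·27) · n^((1−1)/2), so the limit is sqrt(2π·27).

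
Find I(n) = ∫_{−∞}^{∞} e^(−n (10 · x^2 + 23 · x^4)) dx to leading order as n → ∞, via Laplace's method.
I(n) ~ sqrt(π/(10n))

φ(x) = 10 · x^2 + 23 · x^4 has its unique global minimum at x* = 0 (since φ'(x) = 20x + 92x^3 = 0 only at x = 0 for real x with both coefficients positive, and φ → ∞ as |x| → ∞). At x* = 0, φ(0) = 0 and φ''(0) = 20. Laplace's method then gives
  I(n) ~ sqrt(2π / (n · φ''(0))) · e^(−n φ(0)) = sqrt(2π / (20n)) = sqrt(π/(10n)).
The 23 · x^4 term contributes only at subleading order (an O(1/n) relative correction).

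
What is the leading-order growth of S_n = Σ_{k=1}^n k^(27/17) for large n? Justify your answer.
S_n ~ (17/44) · n^(44/17)

Integral comparison: Σ_{k=1}^n k^(27/17) = ∫_0^n x^(27/17) dx + O(n^(27/17)). The integral is n^(1 + 27/17) / (1 + 27/17) = n^((27+17)/17) / ((27+17)/17) = (17/44) · n^(44/17).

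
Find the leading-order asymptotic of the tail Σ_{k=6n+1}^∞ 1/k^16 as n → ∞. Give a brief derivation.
Σ_{k>6n} 1/k^16 ~ 1/(15 · (6n)^15)

Compare to the integral: ∫_{6n}^∞ x^(−16) dx = [−x^(−15)/15]_{6n}^∞ = 1/((16−1)·(6n)^15). Euler-Maclaurin then gives
  Σ_{k>6n} 1/k^16 = ∫_{6n}^∞ dx/x^16 − 1/(2·(6n)^16) + O(1/(6n)^17).
(Equivalently this is ζ(16) − Σ_{k≤6n} 1/k^16.)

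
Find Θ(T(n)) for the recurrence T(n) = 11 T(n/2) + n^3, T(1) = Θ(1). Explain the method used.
T(n) = Θ(n^(log_2 11))

Master theorem: compare f(n) = n^3 to n^(log_2 11) where log_2 11 ≈ 3.459. Since 3 < log_2 11, we have f(n) = O(n^(log_2 11 − ε)) for some ε > 0 — Case 1. Hence T(n) = Θ(n^(log_2 11)).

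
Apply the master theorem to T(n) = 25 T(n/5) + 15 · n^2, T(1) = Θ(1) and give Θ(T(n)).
T(n) = Θ(n^2 log n)

log_5 25 = 2, and f(n) = 15 · n^2 = Θ(n^(log_5 25)). This is Case 2 of the master theorem: T(n) = Θ(f(n) · log n) = Θ(n^2 log n).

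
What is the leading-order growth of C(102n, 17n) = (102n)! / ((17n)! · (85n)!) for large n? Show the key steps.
C(102n, 17n) ~ (46656/3125)^(17n) · sqrt(3/(5π·17n))

Write N = 17n. Apply Stirling to each factorial:
  (6N)! ~ sqrt(2π·6N) · (6N/e)^(6N),
  N! ~ sqrt(2π N) · (N/e)^N,
  (5N)! ~ sqrt(2π·5N) · (5N/e)^(5N).
The exponential factors combine to (6N)^(6N) / (N^N · (5N)^(5N)) = 6^(6N)/5^(5N) = (6^6/5^5)^N = (46656/3125)^N.
The square-root prefactors combine to sqrt(2π·6N) / (sqrt(2π N)·sqrt(2π·5N)) = sqrt(6 / (2π·5·N)) = sqrt(3/(5π·17n)).
Substituting N = 17n: C(102n, 17n) ~ (46656/3125)^(17n) · sqrt(3/(5π·17n)).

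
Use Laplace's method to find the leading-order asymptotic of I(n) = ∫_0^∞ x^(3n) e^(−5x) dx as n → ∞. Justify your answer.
I(n) ~ (sqrt(2π·3n) / 5) · (3n/(5e))^(3n)

Write the integrand as exp(3n ln x − 5x) and set f(x) = 3n ln x − 5x. Then f'(x) = 3n/x − 5 = 0 at x* = 3n/5, and f''(x*) = −3n/x*^2 = −5^2/(3n). Laplace's method (interior maximum) gives
  I(n) ~ e^(f(x*)) · sqrt(2π / |f''(x*)|)
        = exp(3n ln(3n/5) − 3n) · sqrt(2π · 3n / 5^2)
        = (3n/5)^(3n) e^(−3n) · sqrt(2π·3n) / 5
        = (sqrt(2π·3n) / 5) · (3n/(5e))^(3n).
This matches Γ(3n+1)/5^(3n+1) with Stirling applied to Γ.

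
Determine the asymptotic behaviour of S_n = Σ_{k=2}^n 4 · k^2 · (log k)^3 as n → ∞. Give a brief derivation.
S_n ~ 4 · n^3 · (log n)^3 / 3

By integral comparison, S_n = ∫_1^n 4 · x^2 · (log x)^3 dx + O(n^2 · (log n)^3). For the integral, the leading term of ∫_1^n x^2 (log x)^3 dx is n^3/3 · (log n)^3 (by repeated integration by parts; each step lowers the log-exponent and produces a relatively O(1/log n) correction). Hence S_n ~ 4 · n^3 · (log n)^3 / 3.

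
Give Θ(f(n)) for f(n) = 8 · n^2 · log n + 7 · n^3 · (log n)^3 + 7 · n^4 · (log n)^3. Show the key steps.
f(n) ∈ Θ(n^4 · (log n)^3)

Compare the terms by growth order. For large n, n^a · (log n)^b dominates n^a' · (log n)^b' iff a > a', or (a = a' and b > b'). Ranking the 3 terms shows the dominant one is 7 · n^4 · (log n)^3. Hence f(n) ∈ Θ(n^4 · (log n)^3).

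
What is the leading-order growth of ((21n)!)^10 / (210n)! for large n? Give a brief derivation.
((21n)!)^10/(210n)! ~ ((2π·21n)^(9/2) / sqrt(10)) · 10^(−10·21n)  →  0

Write N = 21n. Stirling: N! ~ sqrt(2π N)(N/e)^N and (10N)! ~ sqrt(2π·10N)·(10N/e)^(10N).
  (N!)^10/(10N)! ~ (2π N)^(10/2) (N/e)^(10N) / [sqrt(2π·10N) (10N/e)^(10N)]
     = (2π N)^(10/2) / sqrt(2π·10N) · (N/(10N))^(10N)
     = (2π N)^((10−1)/2) / sqrt(10) · 10^(−10N).
Since 10^10 > 1, the factor 10^(−10N) decays exponentially, so the ratio → 0. Substituting N = 21n gives the stated form.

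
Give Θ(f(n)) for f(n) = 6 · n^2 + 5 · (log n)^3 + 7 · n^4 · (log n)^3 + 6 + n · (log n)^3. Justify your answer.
f(n) ∈ Θ(n^4 · (log n)^3)

Compare the terms by growth order. For large n, n^a · (log n)^b dominates n^a' · (log n)^b' iff a > a', or (a = a' and b > b'). Ranking the 5 terms shows the dominant one is 7 · n^4 · (log n)^3. Hence f(n) ∈ Θ(n^4 · (log n)^3).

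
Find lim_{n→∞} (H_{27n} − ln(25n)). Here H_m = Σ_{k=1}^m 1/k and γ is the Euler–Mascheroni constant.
lim = ln(27/25) + γ

By Euler-Maclaurin, H_m = ln m + γ + O(1/m). So
  H_{27n} − ln(25n) = ln(27n) + γ − ln(25n) + O(1/n)
                       = ln(27/25) + γ + O(1/n).
Hence the limit is ln(27/25) + γ.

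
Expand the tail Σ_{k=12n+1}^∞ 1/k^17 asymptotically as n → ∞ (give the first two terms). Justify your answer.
Σ_{k>12n} 1/k^17 = 1/(16 · (12n)^16) − 1/(2 · (12n)^17) + O(1/(12n)^18)

Compare to the integral: ∫_{12n}^∞ x^(−17) dx = [−x^(−16)/16]_{12n}^∞ = 1/((17−1)·(12n)^16). The Euler-Maclaurin correction adds −f(12n)/2 = −1/(2·(12n)^17). Euler-Maclaurin then gives
  Σ_{k>12n} 1/k^17 = ∫_{12n}^∞ dx/x^17 − 1/(2·(12n)^17) + O(1/(12n)^18).
(Equivalently this is ζ(17) − Σ_{k≤12n} 1/k^17.)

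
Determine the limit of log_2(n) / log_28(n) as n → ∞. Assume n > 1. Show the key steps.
lim = ln(28) / ln(2) = log_2(28)

Change of base: log_2(n) = ln n / ln 2 and log_28(n) = ln n / ln 28. The ratio is (ln n / ln 2) · (ln 28 / ln n) = ln 28 / ln 2, a constant independent of n. So the limit is ln 28 / ln 2 = log_2(28).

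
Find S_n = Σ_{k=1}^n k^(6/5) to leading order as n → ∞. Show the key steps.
S_n ~ (5/11) · n^(11/5)

Integral comparison: Σ_{k=1}^n k^(6/5) = ∫_0^n x^(6/5) dx + O(n^(6/5)). The integral is n^(1 + 6/5) / (1 + 6/5) = n^((6+5)/5) / ((6+5)/5) = (5/11) · n^(11/5).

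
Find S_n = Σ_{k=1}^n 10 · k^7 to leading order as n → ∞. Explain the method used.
S_n ~ 5 · n^8 / 4

By integral comparison (Euler-Maclaurin), Σ_{k=1}^n 10 · k^7 = 10 · ∫_0^n x^7 dx + O(n^7) = 10 · n^8/8 = 5 · n^8 / 4 + O(n^7). (Equivalently, Faulhaber's formula gives the same leading term.)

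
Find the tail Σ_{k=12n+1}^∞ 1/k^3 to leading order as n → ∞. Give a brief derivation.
Σ_{k>12n} 1/k^3 ~ 1/(2 · (12n)^2)

Compare to the integral: ∫_{12n}^∞ x^(−3) dx = [−x^(−2)/2]_{12n}^∞ = 1/((3−1)·(12n)^2). Euler-Maclaurin then gives
  Σ_{k>12n} 1/k^3 = ∫_{12n}^∞ dx/x^3 − 1/(2·(12n)^3) + O(1/(12n)^4).
(Equivalently this is ζ(3) − Σ_{k≤12n} 1/k^3.)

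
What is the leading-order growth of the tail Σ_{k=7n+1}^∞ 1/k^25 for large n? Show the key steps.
Σ_{k>7n} 1/k^25 ~ 1/(24 · (7n)^24)

Compare to the integral: ∫_{7n}^∞ x^(−25) dx = [−x^(−24)/24]_{7n}^∞ = 1/((25−1)·(7n)^24). Euler-Maclaurin then gives
  Σ_{k>7n} 1/k^25 = ∫_{7n}^∞ dx/x^25 − 1/(2·(7n)^25) + O(1/(7n)^26).
(Equivalently this is ζ(25) − Σ_{k≤7n} 1/k^25.)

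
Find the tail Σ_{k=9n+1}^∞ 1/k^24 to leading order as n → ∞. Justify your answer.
Σ_{k>9n} 1/k^24 ~ 1/(23 · (9n)^23)

Compare to the integral: ∫_{9n}^∞ x^(−24) dx = [−x^(−23)/23]_{9n}^∞ = 1/((24−1)·(9n)^23). Euler-Maclaurin then gives
  Σ_{k>9n} 1/k^24 = ∫_{9n}^∞ dx/x^24 − 1/(2·(9n)^24) + O(1/(9n)^25).
(Equivalently this is ζ(24) − Σ_{k≤9n} 1/k^24.)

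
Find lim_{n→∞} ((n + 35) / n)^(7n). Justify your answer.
lim = e^245

Rewrite as (1 + 35/n)^(7n). By the standard limit (1 + x/n)^n → e^x, we have (1 + 35/n)^n → e^35, and raising to the 7th power gives e^245.
More precisely, ln[(1 + 35/n)^(7n)] = 7n · ln(1 + 35/n) = 7n · (35/n + O(1/n^2)) = 245 + O(1/n) → 245.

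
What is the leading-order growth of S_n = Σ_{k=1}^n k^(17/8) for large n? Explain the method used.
S_n ~ (8/25) · n^(25/8)

Integral comparison: Σ_{k=1}^n k^(17/8) = ∫_0^n x^(17/8) dx + O(n^(17/8)). The integral is n^(1 + 17/8) / (1 + 17/8) = n^((17+8)/8) / ((17+8)/8) = (8/25) · n^(25/8).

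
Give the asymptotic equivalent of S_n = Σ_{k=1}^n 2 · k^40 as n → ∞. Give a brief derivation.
S_n ~ 2 · n^41 / 41

By integral comparison (Euler-Maclaurin), Σ_{k=1}^n 2 · k^40 = 2 · ∫_0^n x^40 dx + O(n^40) = 2 · n^41/41 + O(n^40). (Equivalently, Faulhaber's formula gives the same leading term.)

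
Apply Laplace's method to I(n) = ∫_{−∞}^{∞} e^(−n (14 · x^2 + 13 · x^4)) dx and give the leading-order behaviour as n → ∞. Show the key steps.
I(n) ~ sqrt(π/(14n))

φ(x) = 14 · x^2 + 13 · x^4 has its unique global minimum at x* = 0 (since φ'(x) = 28x + 52x^3 = 0 only at x = 0 for real x with both coefficients positive, and φ → ∞ as |x| → ∞). At x* = 0, φ(0) = 0 and φ''(0) = 28. Laplace's method then gives
  I(n) ~ sqrt(2π / (n · φ''(0))) · e^(−n φ(0)) = sqrt(2π / (28n)) = sqrt(π/(14n)).
The 13 · x^4 term contributes only at subleading order (an O(1/n) relative correction).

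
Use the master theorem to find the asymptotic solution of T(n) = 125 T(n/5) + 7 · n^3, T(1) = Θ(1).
T(n) = Θ(n^3 log n)

log_5 125 = 3, and f(n) = 7 · n^3 = Θ(n^(log_5 125)). This is Case 2 of the master theorem: T(n) = Θ(f(n) · log n) = Θ(n^3 log n).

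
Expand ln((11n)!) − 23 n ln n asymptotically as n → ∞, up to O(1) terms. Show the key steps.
ln((11n)!) − 23 n ln n = −12 n ln n + 11(ln 11 − 1) n + (1/2) ln(2π·11n) + O(1/n)

Stirling: ln((11n)!) = 11n ln(11n) − 11n + (1/2) ln(2π·11n) + O(1/n).
Expand 11n ln(11n) = 11n (ln n + ln 11) = 11n ln n + 11n ln 11.
Subtract 23n ln n: leading term is (11 − 23) n ln n = −12 n ln n. The next term is 11n ln 11 − 11n = 11(ln 11 − 1) n. Then the (1/2) ln(2π·11n) correction.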